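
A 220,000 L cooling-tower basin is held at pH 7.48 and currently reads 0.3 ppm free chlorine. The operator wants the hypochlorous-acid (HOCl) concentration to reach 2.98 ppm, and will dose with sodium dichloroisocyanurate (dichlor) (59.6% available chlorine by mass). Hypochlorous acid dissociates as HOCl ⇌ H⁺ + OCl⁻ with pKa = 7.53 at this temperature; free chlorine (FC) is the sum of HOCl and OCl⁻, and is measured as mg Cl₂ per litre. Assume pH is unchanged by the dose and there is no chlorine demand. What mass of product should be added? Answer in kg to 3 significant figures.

1.97 kg

[OCl⁻]/[HOCl] = 10^(pH − pKa) = 10^(7.48 − 7.53) = 0.8913; fraction as HOCl = 1/(1 + 0.8913) = 0.5288.
Free chlorine required for 2.98 ppm HOCl: 2.98 / 0.5288 = 5.636 ppm.
FC to add: 5.636 − 0.3 = 5.336 mg/L as Cl₂.
Cl₂ equivalent: 5.336 mg/L × 220,000 L = 1174 g.
Product at 59.6% available Cl: 1174 / 0.596 = 1970 g.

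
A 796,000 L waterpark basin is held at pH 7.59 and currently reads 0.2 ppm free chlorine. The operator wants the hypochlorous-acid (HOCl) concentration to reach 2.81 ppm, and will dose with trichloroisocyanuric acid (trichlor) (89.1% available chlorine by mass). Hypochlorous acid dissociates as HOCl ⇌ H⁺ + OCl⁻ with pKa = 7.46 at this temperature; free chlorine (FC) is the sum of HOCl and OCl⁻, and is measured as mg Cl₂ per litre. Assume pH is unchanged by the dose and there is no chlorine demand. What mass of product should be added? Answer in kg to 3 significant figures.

[OCl⁻]/[HOCl] = 10^(pH − pKa) = 10^(7.59 − 7.46) = 1.349; fraction as HOCl = 1/(1 + 1.349) = 0.4257.
Free chlorine required for 2.81 ppm HOCl: 2.81 / 0.4257 = 6.601 ppm.
FC to add: 6.601 − 0.2 = 6.401 mg/L as Cl₂.
Cl₂ equivalent: 6.401 mg/L × 796,000 L = 5095 g.
Product at 89.1% available Cl: 5095 / 0.891 = 5718 g.

5.72 kg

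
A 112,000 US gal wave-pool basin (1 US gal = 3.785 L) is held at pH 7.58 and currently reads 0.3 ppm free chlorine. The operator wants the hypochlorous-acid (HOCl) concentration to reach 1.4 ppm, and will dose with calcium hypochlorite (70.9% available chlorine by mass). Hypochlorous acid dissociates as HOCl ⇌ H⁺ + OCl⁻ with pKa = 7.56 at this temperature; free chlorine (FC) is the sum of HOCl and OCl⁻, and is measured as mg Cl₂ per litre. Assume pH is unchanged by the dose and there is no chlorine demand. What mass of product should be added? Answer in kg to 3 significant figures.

Volume: 112,000 US gal × 3.785 L/gal = 423,920 L.
[OCl⁻]/[HOCl] = 10^(pH − pKa) = 10^(7.58 − 7.56) = 1.047; fraction as HOCl = 1/(1 + 1.047) = 0.4885.
Free chlorine required for 1.4 ppm HOCl: 1.4 / 0.4885 = 2.866 ppm.
FC to add: 2.866 − 0.3 = 2.566 mg/L as Cl₂.
Cl₂ equivalent: 2.566 mg/L × 423,920 L = 1088 g.
Product at 70.9% available Cl: 1088 / 0.709 = 1534 g.

1.53 kg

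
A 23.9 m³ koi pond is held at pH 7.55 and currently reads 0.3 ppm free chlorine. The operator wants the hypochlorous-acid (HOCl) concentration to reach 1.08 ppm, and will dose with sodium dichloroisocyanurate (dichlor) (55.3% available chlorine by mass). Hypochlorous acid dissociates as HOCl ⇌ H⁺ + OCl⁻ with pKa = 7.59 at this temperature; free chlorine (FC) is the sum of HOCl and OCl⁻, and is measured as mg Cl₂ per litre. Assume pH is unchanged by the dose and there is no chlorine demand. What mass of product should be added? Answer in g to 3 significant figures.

Volume: 23.9 m³ = 23,900 L.
[OCl⁻]/[HOCl] = 10^(pH − pKa) = 10^(7.55 − 7.59) = 0.912; fraction as HOCl = 1/(1 + 0.912) = 0.523.
Free chlorine required for 1.08 ppm HOCl: 1.08 / 0.523 = 2.065 ppm.
FC to add: 2.065 − 0.3 = 1.765 mg/L as Cl₂.
Cl₂ equivalent: 1.765 mg/L × 23,900 L = 42.18 g.
Product at 55.3% available Cl: 42.18 / 0.553 = 76.28 g.

76.3 g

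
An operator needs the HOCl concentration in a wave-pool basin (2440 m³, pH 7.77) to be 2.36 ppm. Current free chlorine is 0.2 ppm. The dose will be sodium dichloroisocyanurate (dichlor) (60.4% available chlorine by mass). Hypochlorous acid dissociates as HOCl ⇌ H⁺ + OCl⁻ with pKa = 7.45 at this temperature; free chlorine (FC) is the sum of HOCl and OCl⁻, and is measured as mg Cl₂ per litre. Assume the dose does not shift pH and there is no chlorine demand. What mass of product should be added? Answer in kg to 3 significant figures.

28.6 kg

Volume: 2440 m³ = 2,440,000 L.
[OCl⁻]/[HOCl] = 10^(pH − pKa) = 10^(7.77 − 7.45) = 2.089; fraction as HOCl = 1/(1 + 2.089) = 0.3237.
Free chlorine required for 2.36 ppm HOCl: 2.36 / 0.3237 = 7.291 ppm.
FC to add: 7.291 − 0.2 = 7.091 mg/L as Cl₂.
Cl₂ equivalent: 7.091 mg/L × 2,440,000 L = 17,300 g.
Product at 60.4% available Cl: 17,300 / 0.604 = 28,640 g.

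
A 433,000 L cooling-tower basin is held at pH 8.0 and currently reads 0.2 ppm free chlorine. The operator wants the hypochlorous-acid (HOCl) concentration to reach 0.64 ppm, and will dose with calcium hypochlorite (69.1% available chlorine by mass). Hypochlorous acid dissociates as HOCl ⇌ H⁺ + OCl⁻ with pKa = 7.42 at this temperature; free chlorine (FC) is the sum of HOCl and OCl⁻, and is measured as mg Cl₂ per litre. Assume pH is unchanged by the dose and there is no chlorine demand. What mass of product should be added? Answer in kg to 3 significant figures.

[OCl⁻]/[HOCl] = 10^(pH − pKa) = 10^(8.0 − 7.42) = 3.802; fraction as HOCl = 1/(1 + 3.802) = 0.2083.
Free chlorine required for 0.64 ppm HOCl: 0.64 / 0.2083 = 3.073 ppm.
FC to add: 3.073 − 0.2 = 2.873 mg/L as Cl₂.
Cl₂ equivalent: 2.873 mg/L × 433,000 L = 1244 g.
Product at 69.1% available Cl: 1244 / 0.691 = 1800 g.

1.80 kg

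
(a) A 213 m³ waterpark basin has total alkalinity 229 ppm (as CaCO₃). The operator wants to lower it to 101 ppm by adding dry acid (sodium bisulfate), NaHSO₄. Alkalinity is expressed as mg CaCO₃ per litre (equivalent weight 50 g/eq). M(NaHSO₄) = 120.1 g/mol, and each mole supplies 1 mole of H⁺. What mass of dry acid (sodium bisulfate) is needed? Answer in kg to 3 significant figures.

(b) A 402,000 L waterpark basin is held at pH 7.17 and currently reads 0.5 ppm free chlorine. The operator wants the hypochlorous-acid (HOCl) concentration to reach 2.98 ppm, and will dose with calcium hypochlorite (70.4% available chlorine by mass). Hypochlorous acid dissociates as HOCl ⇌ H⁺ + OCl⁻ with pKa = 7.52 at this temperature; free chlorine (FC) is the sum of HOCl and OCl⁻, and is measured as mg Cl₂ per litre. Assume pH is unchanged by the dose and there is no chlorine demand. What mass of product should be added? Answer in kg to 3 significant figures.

(a) Volume: 213 m³ = 213,000 L.
(a) Alkalinity to neutralize: (229 − 101) = 128 mg/L as CaCO₃ × 213,000 L = 27,260 g as CaCO₃.
(a) Equivalents of H⁺ required: 27,260 ÷ 50 g/eq = 545.3 eq = 545.3 mol NaHSO₄.
(a) Mass of NaHSO₄: 545.3 × 120.1 = 65,490 g.

(b) [OCl⁻]/[HOCl] = 10^(pH − pKa) = 10^(7.17 − 7.52) = 0.4467; fraction as HOCl = 1/(1 + 0.4467) = 0.6912.
(b) Free chlorine required for 2.98 ppm HOCl: 2.98 / 0.6912 = 4.311 ppm.
(b) FC to add: 4.311 − 0.5 = 3.811 mg/L as Cl₂.
(b) Cl₂ equivalent: 3.811 mg/L × 402,000 L = 1532 g.
(b) Product at 70.4% available Cl: 1532 / 0.704 = 2176 g.

(a) 65.5 kg; (b) 2.18 kg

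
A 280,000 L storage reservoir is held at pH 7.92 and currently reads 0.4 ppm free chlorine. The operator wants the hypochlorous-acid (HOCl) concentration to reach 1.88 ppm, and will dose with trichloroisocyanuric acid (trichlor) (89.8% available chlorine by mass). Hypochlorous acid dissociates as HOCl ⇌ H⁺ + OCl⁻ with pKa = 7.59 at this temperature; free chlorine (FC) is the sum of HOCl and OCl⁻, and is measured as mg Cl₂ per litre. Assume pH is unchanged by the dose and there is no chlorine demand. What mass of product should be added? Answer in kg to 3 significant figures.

1.71 kg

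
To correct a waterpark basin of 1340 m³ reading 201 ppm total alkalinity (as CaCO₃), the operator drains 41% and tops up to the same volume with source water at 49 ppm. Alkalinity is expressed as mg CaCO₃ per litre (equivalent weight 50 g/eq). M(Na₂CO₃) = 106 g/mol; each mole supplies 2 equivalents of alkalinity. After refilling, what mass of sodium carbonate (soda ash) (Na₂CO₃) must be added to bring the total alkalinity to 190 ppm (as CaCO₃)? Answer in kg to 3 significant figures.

72.9 kg

Volume: 1340 m³ = 1,340,000 L.
After draining 41% and refilling: 201 × 0.59 + 49 × 0.41 = 138.68 ppm.
Deficit to target: 190 − 138.68 = 51.32 mg/L.
As CaCO₃: 51.32 mg/L × 1,340,000 L = 68,770 g; ÷ 50 g/eq ÷ 2 = 687.7 mol Na₂CO₃.
Mass: 687.7 × 106 = 72,890 g.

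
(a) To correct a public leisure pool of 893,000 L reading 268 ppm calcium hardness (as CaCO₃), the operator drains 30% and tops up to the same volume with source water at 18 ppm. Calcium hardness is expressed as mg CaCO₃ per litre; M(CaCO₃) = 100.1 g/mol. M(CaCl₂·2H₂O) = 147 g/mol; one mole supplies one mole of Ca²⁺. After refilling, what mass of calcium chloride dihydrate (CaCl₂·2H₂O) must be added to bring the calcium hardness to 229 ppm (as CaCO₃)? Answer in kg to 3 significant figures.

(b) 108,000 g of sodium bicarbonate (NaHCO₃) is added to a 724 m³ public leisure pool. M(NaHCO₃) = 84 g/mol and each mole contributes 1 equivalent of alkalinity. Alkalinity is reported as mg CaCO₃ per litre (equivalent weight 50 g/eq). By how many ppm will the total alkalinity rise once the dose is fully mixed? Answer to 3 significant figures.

(a) After draining 30% and refilling: 268 × 0.70 + 18 × 0.30 = 193 ppm.
(a) Deficit to target: 229 − 193 = 36 mg/L.
(a) As CaCO₃: 36 mg/L × 893,000 L = 32,150 g; ÷ 100.1 = 321.2 mol Ca²⁺.
(a) Mass: 321.2 × 147 = 47,210 g.

(b) Volume: 724 m³ = 724,000 L.
(b) Moles of NaHCO₃: 108,000 g ÷ 84 g/mol = 1286 mol → 1286 eq of alkalinity.
(b) As CaCO₃: 1286 eq × 50 g/eq = 64,290 g.
(b) Rise: 64,290 g / 724,000 L × 1000 = 88.79 mg/L.

(a) 47.2 kg; (b) 88.8 ppm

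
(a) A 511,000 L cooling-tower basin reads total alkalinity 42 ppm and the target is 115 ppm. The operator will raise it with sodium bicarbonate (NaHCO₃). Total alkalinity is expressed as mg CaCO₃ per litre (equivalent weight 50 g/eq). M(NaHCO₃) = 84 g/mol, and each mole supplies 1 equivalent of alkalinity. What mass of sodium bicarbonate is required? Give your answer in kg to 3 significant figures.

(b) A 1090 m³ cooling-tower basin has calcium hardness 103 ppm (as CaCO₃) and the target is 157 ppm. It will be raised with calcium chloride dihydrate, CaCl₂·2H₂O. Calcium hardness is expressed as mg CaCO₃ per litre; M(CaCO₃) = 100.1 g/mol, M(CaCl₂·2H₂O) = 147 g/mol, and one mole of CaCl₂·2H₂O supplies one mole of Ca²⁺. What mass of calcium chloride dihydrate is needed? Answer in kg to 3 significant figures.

(a) 62.7 kg; (b) 86.4 kg

(a) Alkalinity to add: (115 − 42) = 73 mg/L as CaCO₃ × 511,000 L = 37,300 g as CaCO₃.
(a) Equivalents: 37,300 g ÷ 50 g/eq = 746.1 eq.
(a) NaHCO₃ supplies 1 eq per mole → 746.1 mol.
(a) Mass: 746.1 mol × 84 g/mol = 62,670 g.

(b) Volume: 1090 m³ = 1,090,000 L.
(b) Hardness to add: (157 − 103) = 54 mg/L as CaCO₃ × 1,090,000 L = 58,860 g as CaCO₃.
(b) Moles of Ca²⁺ (1 mol Ca²⁺ ≡ 1 mol CaCO₃): 58,860 / 100.1 g/mol = 588 mol.
(b) Mass of CaCl₂·2H₂O: 588 × 147 = 86,440 g.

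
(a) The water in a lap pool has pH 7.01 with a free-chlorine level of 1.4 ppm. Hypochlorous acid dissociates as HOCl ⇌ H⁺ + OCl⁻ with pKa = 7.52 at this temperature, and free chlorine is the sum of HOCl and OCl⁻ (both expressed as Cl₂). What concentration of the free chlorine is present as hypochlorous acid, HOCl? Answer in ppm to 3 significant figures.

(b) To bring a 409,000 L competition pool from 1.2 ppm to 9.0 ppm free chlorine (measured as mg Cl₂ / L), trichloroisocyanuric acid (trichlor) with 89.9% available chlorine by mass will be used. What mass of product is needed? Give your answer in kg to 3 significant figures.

(a) [OCl⁻]/[HOCl] = 10^(pH − pKa) = 10^(7.01 − 7.52) = 10^-0.51 = 0.309.
(a) Fraction as HOCl = 1 / (1 + 0.309) = 0.7639.
(a) HOCl = 0.7639 × 1.4 ppm = 1.069 ppm.

(b) Chlorine deficit: 9.0 − 1.2 = 7.8 ppm = 7.8 mg/L as Cl₂.
(b) Cl₂ equivalent needed: 7.8 mg/L × 409,000 L = 3,190,000 mg = 3190 g.
(b) Product at 89.9% available chlorine: 3190 / 0.899 = 3549 g.

(a) 1.07 ppm; (b) 3.55 kg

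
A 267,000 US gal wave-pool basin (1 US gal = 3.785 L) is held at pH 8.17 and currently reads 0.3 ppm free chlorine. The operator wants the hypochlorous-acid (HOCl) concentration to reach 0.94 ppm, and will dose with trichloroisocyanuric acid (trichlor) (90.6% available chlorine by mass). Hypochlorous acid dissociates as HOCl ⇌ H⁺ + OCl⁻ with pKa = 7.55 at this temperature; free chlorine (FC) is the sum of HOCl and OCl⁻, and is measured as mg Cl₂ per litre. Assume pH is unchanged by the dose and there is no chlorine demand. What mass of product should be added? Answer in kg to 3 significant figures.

5.08 kg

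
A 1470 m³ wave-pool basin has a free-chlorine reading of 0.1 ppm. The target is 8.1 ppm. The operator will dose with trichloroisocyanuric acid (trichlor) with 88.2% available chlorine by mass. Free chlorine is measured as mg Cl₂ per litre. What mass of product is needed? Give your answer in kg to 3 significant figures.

13.3 kg

Volume: 1470 m³ = 1,470,000 L.
Chlorine deficit: 8.1 − 0.1 = 8 ppm = 8 mg/L as Cl₂.
Cl₂ equivalent needed: 8 mg/L × 1,470,000 L = 11,760,000 mg = 11,760 g.
Product at 88.2% available chlorine: 11,760 / 0.882 = 13,330 g.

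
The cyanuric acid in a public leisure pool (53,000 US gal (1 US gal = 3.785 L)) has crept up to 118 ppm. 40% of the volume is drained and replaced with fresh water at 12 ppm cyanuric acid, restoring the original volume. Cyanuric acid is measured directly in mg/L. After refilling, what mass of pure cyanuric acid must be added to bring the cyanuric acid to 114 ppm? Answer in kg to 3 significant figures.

Volume: 53,000 US gal × 3.785 L/gal = 200,605 L.
After draining 40% and refilling: 118 × 0.60 + 12 × 0.40 = 75.6 ppm.
Deficit to target: 114 − 75.6 = 38.4 mg/L.
Mass: 38.4 mg/L × 200,605 L = 7703 g cyanuric acid.

7.70 kg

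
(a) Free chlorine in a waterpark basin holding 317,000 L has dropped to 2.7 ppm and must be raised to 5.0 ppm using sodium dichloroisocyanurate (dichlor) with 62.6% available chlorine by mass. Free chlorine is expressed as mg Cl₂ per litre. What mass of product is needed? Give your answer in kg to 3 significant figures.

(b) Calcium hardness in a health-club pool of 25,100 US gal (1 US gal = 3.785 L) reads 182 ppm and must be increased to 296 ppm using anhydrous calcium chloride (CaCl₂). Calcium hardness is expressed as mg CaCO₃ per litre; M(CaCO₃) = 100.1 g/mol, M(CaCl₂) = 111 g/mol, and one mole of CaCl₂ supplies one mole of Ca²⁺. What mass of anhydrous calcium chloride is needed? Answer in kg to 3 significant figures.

(a) Chlorine deficit: 5.0 − 2.7 = 2.3 ppm = 2.3 mg/L as Cl₂.
(a) Cl₂ equivalent needed: 2.3 mg/L × 317,000 L = 729,100 mg = 729.1 g.
(a) Product at 62.6% available chlorine: 729.1 / 0.626 = 1165 g.

(b) Volume: 25,100 US gal × 3.785 L/gal = 95,004 L.
(b) Hardness to add: (296 − 182) = 114 mg/L as CaCO₃ × 95,004 L = 10,830 g as CaCO₃.
(b) Moles of Ca²⁺ (1 mol Ca²⁺ ≡ 1 mol CaCO₃): 10,830 / 100.1 g/mol = 108.2 mol.
(b) Mass of CaCl₂: 108.2 × 111 = 12,010 g.

(a) 1.16 kg; (b) 12.0 kg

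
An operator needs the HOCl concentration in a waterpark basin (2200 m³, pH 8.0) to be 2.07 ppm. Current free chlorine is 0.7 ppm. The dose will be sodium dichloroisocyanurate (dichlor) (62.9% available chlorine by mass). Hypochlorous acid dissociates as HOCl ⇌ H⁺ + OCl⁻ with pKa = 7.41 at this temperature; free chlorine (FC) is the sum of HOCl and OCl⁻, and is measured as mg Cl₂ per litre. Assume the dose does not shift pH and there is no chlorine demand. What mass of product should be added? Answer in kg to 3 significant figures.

Volume: 2200 m³ = 2,200,000 L.
[OCl⁻]/[HOCl] = 10^(pH − pKa) = 10^(8.0 − 7.41) = 3.89; fraction as HOCl = 1/(1 + 3.89) = 0.2045.
Free chlorine required for 2.07 ppm HOCl: 2.07 / 0.2045 = 10.12 ppm.
FC to add: 10.12 − 0.7 = 9.423 mg/L as Cl₂.
Cl₂ equivalent: 9.423 mg/L × 2,200,000 L = 20,730 g.
Product at 62.9% available Cl: 20,730 / 0.629 = 32,960 g.

33.0 kg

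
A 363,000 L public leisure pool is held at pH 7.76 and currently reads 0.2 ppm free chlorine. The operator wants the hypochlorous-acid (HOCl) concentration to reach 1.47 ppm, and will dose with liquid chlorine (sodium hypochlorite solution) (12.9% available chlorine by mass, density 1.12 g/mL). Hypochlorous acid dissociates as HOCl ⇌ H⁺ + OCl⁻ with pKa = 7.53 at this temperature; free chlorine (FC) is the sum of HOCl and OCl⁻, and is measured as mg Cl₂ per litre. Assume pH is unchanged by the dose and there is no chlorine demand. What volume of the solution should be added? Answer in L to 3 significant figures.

9.46 L

[OCl⁻]/[HOCl] = 10^(pH − pKa) = 10^(7.76 − 7.53) = 1.698; fraction as HOCl = 1/(1 + 1.698) = 0.3706.
Free chlorine required for 1.47 ppm HOCl: 1.47 / 0.3706 = 3.966 ppm.
FC to add: 3.966 − 0.2 = 3.766 mg/L as Cl₂.
Cl₂ equivalent: 3.766 mg/L × 363,000 L = 1367 g.
Product at 12.9% available Cl: 1367 / 0.129 = 10,600 g.
Volume: 10,600 g ÷ 1.12 g/mL = 9463 mL.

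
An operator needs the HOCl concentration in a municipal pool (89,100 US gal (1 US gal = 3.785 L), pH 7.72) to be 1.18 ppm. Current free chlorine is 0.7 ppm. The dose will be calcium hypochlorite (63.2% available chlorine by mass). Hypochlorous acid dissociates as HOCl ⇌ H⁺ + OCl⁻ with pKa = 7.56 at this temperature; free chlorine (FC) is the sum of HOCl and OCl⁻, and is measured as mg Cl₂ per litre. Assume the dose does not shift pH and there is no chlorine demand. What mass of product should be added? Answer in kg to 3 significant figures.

1.17 kg

Volume: 89,100 US gal × 3.785 L/gal = 337,244 L.
[OCl⁻]/[HOCl] = 10^(pH − pKa) = 10^(7.72 − 7.56) = 1.445; fraction as HOCl = 1/(1 + 1.445) = 0.4089.
Free chlorine required for 1.18 ppm HOCl: 1.18 / 0.4089 = 2.886 ppm.
FC to add: 2.886 − 0.7 = 2.186 mg/L as Cl₂.
Cl₂ equivalent: 2.186 mg/L × 337,244 L = 737.1 g.
Product at 63.2% available Cl: 737.1 / 0.632 = 1166 g.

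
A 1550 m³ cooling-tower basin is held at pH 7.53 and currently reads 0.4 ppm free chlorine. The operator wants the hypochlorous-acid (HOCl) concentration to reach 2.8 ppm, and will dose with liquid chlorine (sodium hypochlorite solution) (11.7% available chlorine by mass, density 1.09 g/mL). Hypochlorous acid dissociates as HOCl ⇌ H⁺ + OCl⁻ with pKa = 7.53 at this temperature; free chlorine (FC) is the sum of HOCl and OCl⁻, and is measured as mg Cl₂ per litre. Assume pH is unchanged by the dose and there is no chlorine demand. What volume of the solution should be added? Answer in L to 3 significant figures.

63.2 L

Volume: 1550 m³ = 1,550,000 L.
[OCl⁻]/[HOCl] = 10^(pH − pKa) = 10^(7.53 − 7.53) = 1; fraction as HOCl = 1/(1 + 1) = 0.5.
Free chlorine required for 2.8 ppm HOCl: 2.8 / 0.5 = 5.6 ppm.
FC to add: 5.6 − 0.4 = 5.2 mg/L as Cl₂.
Cl₂ equivalent: 5.2 mg/L × 1,550,000 L = 8060 g.
Product at 11.7% available Cl: 8060 / 0.117 = 68,890 g.
Volume: 68,890 g ÷ 1.09 g/mL = 63,200 mL.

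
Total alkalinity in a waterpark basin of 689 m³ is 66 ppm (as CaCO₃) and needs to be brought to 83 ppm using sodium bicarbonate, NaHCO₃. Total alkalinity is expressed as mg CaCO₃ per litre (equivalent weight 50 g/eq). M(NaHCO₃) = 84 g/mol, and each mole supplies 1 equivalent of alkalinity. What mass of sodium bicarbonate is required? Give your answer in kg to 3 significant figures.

Volume: 689 m³ = 689,000 L.
Alkalinity to add: (83 − 66) = 17 mg/L as CaCO₃ × 689,000 L = 11,710 g as CaCO₃.
Equivalents: 11,710 g ÷ 50 g/eq = 234.3 eq.
NaHCO₃ supplies 1 eq per mole → 234.3 mol.
Mass: 234.3 mol × 84 g/mol = 19,680 g.

19.7 kg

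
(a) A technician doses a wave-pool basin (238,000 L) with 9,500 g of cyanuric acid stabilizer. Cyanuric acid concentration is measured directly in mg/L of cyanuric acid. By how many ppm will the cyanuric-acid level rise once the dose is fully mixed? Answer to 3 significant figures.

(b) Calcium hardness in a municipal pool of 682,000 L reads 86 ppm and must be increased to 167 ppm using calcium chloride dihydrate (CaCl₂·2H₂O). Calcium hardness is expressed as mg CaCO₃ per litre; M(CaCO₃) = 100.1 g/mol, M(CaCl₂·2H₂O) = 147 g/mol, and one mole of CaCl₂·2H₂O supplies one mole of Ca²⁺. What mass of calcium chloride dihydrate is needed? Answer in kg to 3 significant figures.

(a) Rise: 9,500 g / 238,000 L × 1000 = 39.92 mg/L.

(b) Hardness to add: (167 − 86) = 81 mg/L as CaCO₃ × 682,000 L = 55,240 g as CaCO₃.
(b) Moles of Ca²⁺ (1 mol Ca²⁺ ≡ 1 mol CaCO₃): 55,240 / 100.1 g/mol = 551.9 mol.
(b) Mass of CaCl₂·2H₂O: 551.9 × 147 = 81,120 g.

(a) 39.9 ppm; (b) 81.1 kg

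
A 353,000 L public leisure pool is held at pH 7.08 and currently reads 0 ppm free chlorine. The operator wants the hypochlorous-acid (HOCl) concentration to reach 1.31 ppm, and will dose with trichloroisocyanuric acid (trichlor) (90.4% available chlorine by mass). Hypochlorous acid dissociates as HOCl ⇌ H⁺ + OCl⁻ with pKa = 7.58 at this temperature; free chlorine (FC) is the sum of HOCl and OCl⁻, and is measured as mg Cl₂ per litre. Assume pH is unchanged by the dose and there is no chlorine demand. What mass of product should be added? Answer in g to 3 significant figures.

673 g

[OCl⁻]/[HOCl] = 10^(pH − pKa) = 10^(7.08 − 7.58) = 0.3162; fraction as HOCl = 1/(1 + 0.3162) = 0.7597.
Free chlorine required for 1.31 ppm HOCl: 1.31 / 0.7597 = 1.724 ppm.
FC to add: 1.724 − 0 = 1.724 mg/L as Cl₂.
Cl₂ equivalent: 1.724 mg/L × 353,000 L = 608.7 g.
Product at 90.4% available Cl: 608.7 / 0.904 = 673.3 g.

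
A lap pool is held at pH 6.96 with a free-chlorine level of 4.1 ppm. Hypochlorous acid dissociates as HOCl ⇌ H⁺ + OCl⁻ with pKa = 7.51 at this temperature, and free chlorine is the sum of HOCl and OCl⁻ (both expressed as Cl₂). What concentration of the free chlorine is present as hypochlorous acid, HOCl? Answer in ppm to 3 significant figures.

3.20 ppm

[OCl⁻]/[HOCl] = 10^(pH − pKa) = 10^(6.96 − 7.51) = 10^-0.55 = 0.2818.
Fraction as HOCl = 1 / (1 + 0.2818) = 0.7801.
HOCl = 0.7801 × 4.1 ppm = 3.199 ppm.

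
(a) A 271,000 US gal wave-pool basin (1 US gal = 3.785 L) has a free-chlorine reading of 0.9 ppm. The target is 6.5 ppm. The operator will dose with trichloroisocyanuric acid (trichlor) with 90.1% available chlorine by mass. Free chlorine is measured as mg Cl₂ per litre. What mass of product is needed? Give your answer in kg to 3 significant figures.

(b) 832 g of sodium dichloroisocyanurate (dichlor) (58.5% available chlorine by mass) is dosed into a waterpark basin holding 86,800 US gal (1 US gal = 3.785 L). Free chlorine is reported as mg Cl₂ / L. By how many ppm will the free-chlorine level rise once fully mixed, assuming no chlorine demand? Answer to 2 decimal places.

(a) 6.38 kg; (b) 1.48 ppm

(a) Volume: 271,000 US gal × 3.785 L/gal = 1,025,735 L.
(a) Chlorine deficit: 6.5 − 0.9 = 5.6 ppm = 5.6 mg/L as Cl₂.
(a) Cl₂ equivalent needed: 5.6 mg/L × 1,025,735 L = 5,744,000 mg = 5744 g.
(a) Product at 90.1% available chlorine: 5744 / 0.901 = 6375 g.

(b) Volume: 86,800 US gal × 3.785 L/gal = 328,538 L.
(b) Available chlorine delivered: 832 g × 0.585 = 486.7 g as Cl₂.
(b) Concentration rise: 486.7 g / 328,538 L = 1.481 mg/L = 1.48 ppm.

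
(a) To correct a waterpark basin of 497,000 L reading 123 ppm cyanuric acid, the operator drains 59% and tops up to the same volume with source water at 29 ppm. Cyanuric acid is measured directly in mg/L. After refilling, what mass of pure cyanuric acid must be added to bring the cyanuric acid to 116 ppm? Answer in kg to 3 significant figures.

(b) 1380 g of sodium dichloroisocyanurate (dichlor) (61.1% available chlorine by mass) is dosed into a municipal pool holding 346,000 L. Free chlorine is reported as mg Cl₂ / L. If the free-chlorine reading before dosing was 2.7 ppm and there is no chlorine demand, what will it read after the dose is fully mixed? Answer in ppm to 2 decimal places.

(a) 24.1 kg; (b) 5.14 ppm

(a) After draining 59% and refilling: 123 × 0.41 + 29 × 0.59 = 67.54 ppm.
(a) Deficit to target: 116 − 67.54 = 48.46 mg/L.
(a) Mass: 48.46 mg/L × 497,000 L = 24,080 g cyanuric acid.

(b) Available chlorine delivered: 1380 g × 0.611 = 843.2 g as Cl₂.
(b) Concentration rise: 843.2 g / 346,000 L = 2.437 mg/L = 2.44 ppm.
(b) Final FC: 2.7 + 2.44 = 5.14 ppm.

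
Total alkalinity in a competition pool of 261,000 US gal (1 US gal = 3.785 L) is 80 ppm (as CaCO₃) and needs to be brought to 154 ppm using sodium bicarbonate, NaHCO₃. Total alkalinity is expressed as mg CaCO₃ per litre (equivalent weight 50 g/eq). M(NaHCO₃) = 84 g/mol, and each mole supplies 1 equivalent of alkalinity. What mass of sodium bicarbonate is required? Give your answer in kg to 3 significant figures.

123 kg

Volume: 261,000 US gal × 3.785 L/gal = 987,885 L.
Alkalinity to add: (154 − 80) = 74 mg/L as CaCO₃ × 987,885 L = 73,100 g as CaCO₃.
Equivalents: 73,100 g ÷ 50 g/eq = 1462 eq.
NaHCO₃ supplies 1 eq per mole → 1462 mol.
Mass: 1462 mol × 84 g/mol = 122,800 g.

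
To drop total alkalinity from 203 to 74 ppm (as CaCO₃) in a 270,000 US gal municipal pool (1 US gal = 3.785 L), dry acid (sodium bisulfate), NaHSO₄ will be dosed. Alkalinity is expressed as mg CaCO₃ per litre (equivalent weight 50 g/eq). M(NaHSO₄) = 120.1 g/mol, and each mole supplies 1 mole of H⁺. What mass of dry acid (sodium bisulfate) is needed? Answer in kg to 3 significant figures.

Volume: 270,000 US gal × 3.785 L/gal = 1,021,950 L.
Alkalinity to neutralize: (203 − 74) = 129 mg/L as CaCO₃ × 1,021,950 L = 131,800 g as CaCO₃.
Equivalents of H⁺ required: 131,800 ÷ 50 g/eq = 2637 eq = 2637 mol NaHSO₄.
Mass of NaHSO₄: 2637 × 120.1 = 316,700 g.

317 kg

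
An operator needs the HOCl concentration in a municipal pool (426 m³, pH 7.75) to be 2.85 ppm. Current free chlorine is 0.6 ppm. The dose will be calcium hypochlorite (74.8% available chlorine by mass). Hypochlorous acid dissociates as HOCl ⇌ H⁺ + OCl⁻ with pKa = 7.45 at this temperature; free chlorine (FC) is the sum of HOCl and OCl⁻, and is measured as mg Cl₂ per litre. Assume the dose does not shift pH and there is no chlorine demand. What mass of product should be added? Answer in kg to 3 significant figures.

Volume: 426 m³ = 426,000 L.
[OCl⁻]/[HOCl] = 10^(pH − pKa) = 10^(7.75 − 7.45) = 1.995; fraction as HOCl = 1/(1 + 1.995) = 0.3339.
Free chlorine required for 2.85 ppm HOCl: 2.85 / 0.3339 = 8.536 ppm.
FC to add: 8.536 − 0.6 = 7.936 mg/L as Cl₂.
Cl₂ equivalent: 7.936 mg/L × 426,000 L = 3381 g.
Product at 74.8% available Cl: 3381 / 0.748 = 4520 g.

4.52 kg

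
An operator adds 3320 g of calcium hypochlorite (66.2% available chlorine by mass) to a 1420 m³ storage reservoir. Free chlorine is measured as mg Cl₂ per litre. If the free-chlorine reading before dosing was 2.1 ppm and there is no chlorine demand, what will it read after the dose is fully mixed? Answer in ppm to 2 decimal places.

3.65 ppm

Volume: 1420 m³ = 1,420,000 L.
Available chlorine delivered: 3320 g × 0.662 = 2198 g as Cl₂.
Concentration rise: 2198 g / 1,420,000 L = 1.548 mg/L = 1.55 ppm.
Final FC: 2.1 + 1.55 = 3.65 ppm.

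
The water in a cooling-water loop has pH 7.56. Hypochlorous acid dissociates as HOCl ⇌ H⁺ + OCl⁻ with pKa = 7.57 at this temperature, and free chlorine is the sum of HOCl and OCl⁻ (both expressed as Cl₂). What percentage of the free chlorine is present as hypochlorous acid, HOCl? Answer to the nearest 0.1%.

[OCl⁻]/[HOCl] = 10^(pH − pKa) = 10^(7.56 − 7.57) = 10^-0.01 = 0.9772.
Fraction as HOCl = 1 / (1 + 0.9772) = 0.5058.

50.6%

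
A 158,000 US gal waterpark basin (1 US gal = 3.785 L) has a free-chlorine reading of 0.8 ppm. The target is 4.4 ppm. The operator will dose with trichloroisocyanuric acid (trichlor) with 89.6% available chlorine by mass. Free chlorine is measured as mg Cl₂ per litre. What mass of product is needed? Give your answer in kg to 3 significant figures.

Volume: 158,000 US gal × 3.785 L/gal = 598,030 L.
Chlorine deficit: 4.4 − 0.8 = 3.6 ppm = 3.6 mg/L as Cl₂.
Cl₂ equivalent needed: 3.6 mg/L × 598,030 L = 2,153,000 mg = 2153 g.
Product at 89.6% available chlorine: 2153 / 0.896 = 2403 g.

2.40 kg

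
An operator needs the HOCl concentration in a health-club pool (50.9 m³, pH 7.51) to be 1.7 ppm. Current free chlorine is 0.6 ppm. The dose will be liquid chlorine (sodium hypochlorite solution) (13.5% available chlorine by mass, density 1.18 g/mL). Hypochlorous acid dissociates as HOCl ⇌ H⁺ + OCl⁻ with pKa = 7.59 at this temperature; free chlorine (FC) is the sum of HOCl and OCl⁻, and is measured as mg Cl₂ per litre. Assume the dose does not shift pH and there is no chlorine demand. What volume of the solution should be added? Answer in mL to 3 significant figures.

803 mL

Volume: 50.9 m³ = 50,900 L.
[OCl⁻]/[HOCl] = 10^(pH − pKa) = 10^(7.51 − 7.59) = 0.8318; fraction as HOCl = 1/(1 + 0.8318) = 0.5459.
Free chlorine required for 1.7 ppm HOCl: 1.7 / 0.5459 = 3.114 ppm.
FC to add: 3.114 − 0.6 = 2.514 mg/L as Cl₂.
Cl₂ equivalent: 2.514 mg/L × 50,900 L = 128 g.
Product at 13.5% available Cl: 128 / 0.135 = 947.9 g.
Volume: 947.9 g ÷ 1.18 g/mL = 803.3 mL.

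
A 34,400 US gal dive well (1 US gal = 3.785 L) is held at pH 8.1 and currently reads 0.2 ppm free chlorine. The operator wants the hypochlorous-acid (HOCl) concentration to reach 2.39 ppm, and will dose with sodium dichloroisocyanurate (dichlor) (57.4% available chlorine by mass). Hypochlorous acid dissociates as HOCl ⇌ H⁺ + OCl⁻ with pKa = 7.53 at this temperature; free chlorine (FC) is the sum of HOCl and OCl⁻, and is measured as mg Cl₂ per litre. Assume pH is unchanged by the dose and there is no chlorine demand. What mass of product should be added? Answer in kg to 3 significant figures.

2.51 kg

Volume: 34,400 US gal × 3.785 L/gal = 130,204 L.
[OCl⁻]/[HOCl] = 10^(pH − pKa) = 10^(8.1 − 7.53) = 3.715; fraction as HOCl = 1/(1 + 3.715) = 0.2121.
Free chlorine required for 2.39 ppm HOCl: 2.39 / 0.2121 = 11.27 ppm.
FC to add: 11.27 − 0.2 = 11.07 mg/L as Cl₂.
Cl₂ equivalent: 11.07 mg/L × 130,204 L = 1441 g.
Product at 57.4% available Cl: 1441 / 0.574 = 2511 g.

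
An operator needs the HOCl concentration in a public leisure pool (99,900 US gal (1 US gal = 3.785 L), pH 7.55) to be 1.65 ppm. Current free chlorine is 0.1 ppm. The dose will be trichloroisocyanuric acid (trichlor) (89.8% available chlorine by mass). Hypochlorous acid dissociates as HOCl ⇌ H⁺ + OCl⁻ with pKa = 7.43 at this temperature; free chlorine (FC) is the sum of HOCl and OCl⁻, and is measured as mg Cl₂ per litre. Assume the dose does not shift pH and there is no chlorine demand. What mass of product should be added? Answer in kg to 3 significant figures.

1.57 kg

Volume: 99,900 US gal × 3.785 L/gal = 378,122 L.
[OCl⁻]/[HOCl] = 10^(pH − pKa) = 10^(7.55 − 7.43) = 1.318; fraction as HOCl = 1/(1 + 1.318) = 0.4314.
Free chlorine required for 1.65 ppm HOCl: 1.65 / 0.4314 = 3.825 ppm.
FC to add: 3.825 − 0.1 = 3.725 mg/L as Cl₂.
Cl₂ equivalent: 3.725 mg/L × 378,122 L = 1409 g.
Product at 89.8% available Cl: 1409 / 0.898 = 1569 g.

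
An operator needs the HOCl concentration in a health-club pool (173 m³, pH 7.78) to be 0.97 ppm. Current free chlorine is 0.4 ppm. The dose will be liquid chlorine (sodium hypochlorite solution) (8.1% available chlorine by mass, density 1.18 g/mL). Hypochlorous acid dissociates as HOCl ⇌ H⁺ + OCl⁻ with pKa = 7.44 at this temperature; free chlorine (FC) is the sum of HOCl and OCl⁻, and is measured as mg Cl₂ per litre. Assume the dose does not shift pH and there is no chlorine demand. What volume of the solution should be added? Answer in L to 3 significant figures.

4.87 L

Volume: 173 m³ = 173,000 L.
[OCl⁻]/[HOCl] = 10^(pH − pKa) = 10^(7.78 − 7.44) = 2.188; fraction as HOCl = 1/(1 + 2.188) = 0.3137.
Free chlorine required for 0.97 ppm HOCl: 0.97 / 0.3137 = 3.092 ppm.
FC to add: 3.092 − 0.4 = 2.692 mg/L as Cl₂.
Cl₂ equivalent: 2.692 mg/L × 173,000 L = 465.7 g.
Product at 8.1% available Cl: 465.7 / 0.081 = 5750 g.
Volume: 5750 g ÷ 1.18 g/mL = 4873 mL.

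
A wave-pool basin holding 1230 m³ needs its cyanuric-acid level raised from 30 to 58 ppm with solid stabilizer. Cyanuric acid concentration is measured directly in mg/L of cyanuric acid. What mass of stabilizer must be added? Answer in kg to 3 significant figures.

34.4 kg

Volume: 1230 m³ = 1,230,000 L.
CYA to add: (58 − 30) = 28 mg/L × 1,230,000 L = 34,440 g cyanuric acid.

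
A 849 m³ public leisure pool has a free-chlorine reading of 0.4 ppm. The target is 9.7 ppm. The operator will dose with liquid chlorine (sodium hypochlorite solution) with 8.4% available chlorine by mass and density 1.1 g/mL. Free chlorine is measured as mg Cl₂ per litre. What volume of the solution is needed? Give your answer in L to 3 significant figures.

85.5 L

Volume: 849 m³ = 849,000 L.
Chlorine deficit: 9.7 − 0.4 = 9.3 ppm = 9.3 mg/L as Cl₂.
Cl₂ equivalent needed: 9.3 mg/L × 849,000 L = 7,896,000 mg = 7896 g.
Product at 8.4% available chlorine: 7896 / 0.084 = 94,000 g.
Volume at density 1.1 g/mL: 94,000 g ÷ 1.1 g/mL = 85,450 mL.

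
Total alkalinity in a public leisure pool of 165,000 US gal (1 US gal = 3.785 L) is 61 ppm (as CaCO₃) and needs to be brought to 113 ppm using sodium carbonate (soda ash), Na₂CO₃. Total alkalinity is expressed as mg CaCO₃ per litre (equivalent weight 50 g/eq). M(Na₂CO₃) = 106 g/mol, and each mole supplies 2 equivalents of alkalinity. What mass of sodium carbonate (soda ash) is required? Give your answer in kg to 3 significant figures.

34.4 kg

Volume: 165,000 US gal × 3.785 L/gal = 624,525 L.
Alkalinity to add: (113 − 61) = 52 mg/L as CaCO₃ × 624,525 L = 32,480 g as CaCO₃.
Equivalents: 32,480 g ÷ 50 g/eq = 649.5 eq.
Each mole of Na₂CO₃ supplies 2 eq, so 649.5 / 2 = 324.8 mol.
Mass: 324.8 mol × 106 g/mol = 34,420 g.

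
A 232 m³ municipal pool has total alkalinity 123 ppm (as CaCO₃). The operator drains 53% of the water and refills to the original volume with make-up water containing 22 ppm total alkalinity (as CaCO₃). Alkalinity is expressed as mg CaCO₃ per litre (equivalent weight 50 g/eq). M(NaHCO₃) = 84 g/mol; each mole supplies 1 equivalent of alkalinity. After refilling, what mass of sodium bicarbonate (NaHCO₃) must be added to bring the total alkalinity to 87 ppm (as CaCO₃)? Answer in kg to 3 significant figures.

6.83 kg

Volume: 232 m³ = 232,000 L.
After draining 53% and refilling: 123 × 0.47 + 22 × 0.53 = 69.47 ppm.
Deficit to target: 87 − 69.47 = 17.53 mg/L.
As CaCO₃: 17.53 mg/L × 232,000 L = 4067 g; ÷ 50 g/eq ÷ 1 = 81.34 mol NaHCO₃.
Mass: 81.34 × 84 = 6832 g.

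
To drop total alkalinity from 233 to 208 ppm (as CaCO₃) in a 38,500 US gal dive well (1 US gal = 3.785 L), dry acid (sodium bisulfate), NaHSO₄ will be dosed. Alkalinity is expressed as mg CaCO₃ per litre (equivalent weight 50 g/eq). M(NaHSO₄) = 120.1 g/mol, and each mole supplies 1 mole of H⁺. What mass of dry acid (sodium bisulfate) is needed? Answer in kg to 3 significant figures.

Volume: 38,500 US gal × 3.785 L/gal = 145,722 L.
Alkalinity to neutralize: (233 − 208) = 25 mg/L as CaCO₃ × 145,722 L = 3643 g as CaCO₃.
Equivalents of H⁺ required: 3643 ÷ 50 g/eq = 72.86 eq = 72.86 mol NaHSO₄.
Mass of NaHSO₄: 72.86 × 120.1 = 8751 g.

8.75 kg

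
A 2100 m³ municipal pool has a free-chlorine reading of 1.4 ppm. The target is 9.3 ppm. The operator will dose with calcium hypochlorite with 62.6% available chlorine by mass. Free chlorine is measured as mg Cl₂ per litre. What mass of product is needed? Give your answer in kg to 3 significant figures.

26.5 kg

Volume: 2100 m³ = 2,100,000 L.
Chlorine deficit: 9.3 − 1.4 = 7.9 ppm = 7.9 mg/L as Cl₂.
Cl₂ equivalent needed: 7.9 mg/L × 2,100,000 L = 16,590,000 mg = 16,590 g.
Product at 62.6% available chlorine: 16,590 / 0.626 = 26,500 g.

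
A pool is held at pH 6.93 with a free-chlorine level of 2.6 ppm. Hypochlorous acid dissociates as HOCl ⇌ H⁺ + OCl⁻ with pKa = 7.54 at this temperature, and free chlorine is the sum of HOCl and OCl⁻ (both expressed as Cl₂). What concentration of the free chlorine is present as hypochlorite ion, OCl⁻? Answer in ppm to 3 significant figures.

0.512 ppm

[OCl⁻]/[HOCl] = 10^(pH − pKa) = 10^(6.93 − 7.54) = 10^-0.61 = 0.2455.
Fraction as HOCl = 1 / (1 + 0.2455) = 0.8029.
OCl⁻ = (1 − 0.8029) × 2.6 ppm = 0.5124 ppm.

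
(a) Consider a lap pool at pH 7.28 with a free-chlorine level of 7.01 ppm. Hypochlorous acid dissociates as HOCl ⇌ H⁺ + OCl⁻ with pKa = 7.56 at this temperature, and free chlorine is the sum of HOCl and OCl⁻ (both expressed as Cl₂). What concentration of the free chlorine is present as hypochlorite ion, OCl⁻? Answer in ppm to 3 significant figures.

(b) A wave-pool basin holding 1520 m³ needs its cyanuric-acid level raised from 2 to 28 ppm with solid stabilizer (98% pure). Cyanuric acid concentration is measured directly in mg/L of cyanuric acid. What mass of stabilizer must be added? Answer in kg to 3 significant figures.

(a) 2.41 ppm; (b) 40.3 kg

(a) [OCl⁻]/[HOCl] = 10^(pH − pKa) = 10^(7.28 − 7.56) = 10^-0.28 = 0.5248.
(a) Fraction as HOCl = 1 / (1 + 0.5248) = 0.6558.
(a) OCl⁻ = (1 − 0.6558) × 7.01 ppm = 2.413 ppm.

(b) Volume: 1520 m³ = 1,520,000 L.
(b) CYA to add: (28 − 2) = 26 mg/L × 1,520,000 L = 39,520 g cyanuric acid.
(b) At 98% purity: 39,520 / 0.98 = 40,330 g product.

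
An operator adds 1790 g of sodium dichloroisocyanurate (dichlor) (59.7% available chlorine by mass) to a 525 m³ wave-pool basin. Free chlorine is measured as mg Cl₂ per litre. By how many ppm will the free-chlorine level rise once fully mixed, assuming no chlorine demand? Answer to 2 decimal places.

2.04 ppm

Volume: 525 m³ = 525,000 L.
Available chlorine delivered: 1790 g × 0.597 = 1069 g as Cl₂.
Concentration rise: 1069 g / 525,000 L = 2.035 mg/L = 2.04 ppm.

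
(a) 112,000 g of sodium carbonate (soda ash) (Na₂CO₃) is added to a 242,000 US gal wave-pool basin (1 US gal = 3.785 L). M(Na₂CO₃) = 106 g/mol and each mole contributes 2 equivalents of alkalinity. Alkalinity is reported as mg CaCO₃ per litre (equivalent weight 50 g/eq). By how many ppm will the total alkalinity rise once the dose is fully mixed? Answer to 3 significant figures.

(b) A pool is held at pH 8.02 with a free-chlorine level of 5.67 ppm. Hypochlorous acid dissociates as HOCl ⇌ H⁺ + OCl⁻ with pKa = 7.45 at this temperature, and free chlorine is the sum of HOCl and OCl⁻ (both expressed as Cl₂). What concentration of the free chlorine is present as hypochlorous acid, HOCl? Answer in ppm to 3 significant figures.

(a) Volume: 242,000 US gal × 3.785 L/gal = 915,970 L.
(a) Moles of Na₂CO₃: 112,000 g ÷ 106 g/mol = 1057 mol → 2113 eq of alkalinity.
(a) As CaCO₃: 2113 eq × 50 g/eq = 105,700 g.
(a) Rise: 105,700 g / 915,970 L × 1000 = 115.4 mg/L.

(b) [OCl⁻]/[HOCl] = 10^(pH − pKa) = 10^(8.02 − 7.45) = 10^0.57 = 3.715.
(b) Fraction as HOCl = 1 / (1 + 3.715) = 0.2121.
(b) HOCl = 0.2121 × 5.67 ppm = 1.202 ppm.

(a) 115 ppm; (b) 1.20 ppm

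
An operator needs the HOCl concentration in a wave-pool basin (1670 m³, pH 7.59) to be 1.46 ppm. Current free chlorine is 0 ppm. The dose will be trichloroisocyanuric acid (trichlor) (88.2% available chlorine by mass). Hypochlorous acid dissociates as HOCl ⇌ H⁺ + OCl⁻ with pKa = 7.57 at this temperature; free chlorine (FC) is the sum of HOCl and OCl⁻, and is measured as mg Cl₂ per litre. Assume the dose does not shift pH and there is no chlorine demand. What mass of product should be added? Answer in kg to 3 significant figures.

5.66 kg

Volume: 1670 m³ = 1,670,000 L.
[OCl⁻]/[HOCl] = 10^(pH − pKa) = 10^(7.59 − 7.57) = 1.047; fraction as HOCl = 1/(1 + 1.047) = 0.4885.
Free chlorine required for 1.46 ppm HOCl: 1.46 / 0.4885 = 2.989 ppm.
FC to add: 2.989 − 0 = 2.989 mg/L as Cl₂.
Cl₂ equivalent: 2.989 mg/L × 1,670,000 L = 4991 g.
Product at 88.2% available Cl: 4991 / 0.882 = 5659 g.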